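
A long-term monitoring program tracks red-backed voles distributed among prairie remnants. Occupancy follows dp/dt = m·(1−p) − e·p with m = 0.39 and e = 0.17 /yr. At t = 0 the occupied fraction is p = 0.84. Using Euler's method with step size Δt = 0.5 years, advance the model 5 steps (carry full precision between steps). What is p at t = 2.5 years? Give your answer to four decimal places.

Update rule: p ← p + [m·(1−p) − e·p]·Δt with Δt = 0.5.
t = 0.5: p = 0.84000 + (-0.04020) = 0.79980
t = 1: p = 0.79980 + (-0.02894) = 0.77086
t = 1.5: p = 0.77086 + (-0.02084) = 0.75002
t = 2: p = 0.75002 + (-0.01500) = 0.73501
t = 2.5: p = 0.73501 + (-0.01080) = 0.72421

0.7242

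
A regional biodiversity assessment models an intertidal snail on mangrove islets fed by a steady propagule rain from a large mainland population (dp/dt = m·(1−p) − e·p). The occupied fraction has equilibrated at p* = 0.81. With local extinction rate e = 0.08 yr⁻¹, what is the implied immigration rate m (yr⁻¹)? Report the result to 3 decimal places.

At equilibrium m(1−p*) = e·p*, so m = e·p*/(1−p*).
m = 0.08 × 0.81 / 0.1900 = 0.0648/0.1900 = 0.3411.

0.341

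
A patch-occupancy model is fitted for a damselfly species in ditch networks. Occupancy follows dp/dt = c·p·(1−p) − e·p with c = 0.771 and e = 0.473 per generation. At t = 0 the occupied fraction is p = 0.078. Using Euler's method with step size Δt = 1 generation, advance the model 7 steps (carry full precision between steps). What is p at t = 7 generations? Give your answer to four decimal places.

0.2545

Update rule: p ← p + [c·p·(1−p) − e·p]·Δt with Δt = 1.
  1  |  dp/dt·Δt = +0.018553  |  p_1 = 0.096553
  2  |  dp/dt·Δt = +0.021585  |  p_2 = 0.118138
  3  |  dp/dt·Δt = +0.024445  |  p_3 = 0.142583
  4  |  dp/dt·Δt = +0.026815  |  p_4 = 0.169398
  5  |  dp/dt·Δt = +0.028356  |  p_5 = 0.197755
  6  |  dp/dt·Δt = +0.028779  |  p_6 = 0.226534
  7  |  dp/dt·Δt = +0.027941  |  p_7 = 0.254475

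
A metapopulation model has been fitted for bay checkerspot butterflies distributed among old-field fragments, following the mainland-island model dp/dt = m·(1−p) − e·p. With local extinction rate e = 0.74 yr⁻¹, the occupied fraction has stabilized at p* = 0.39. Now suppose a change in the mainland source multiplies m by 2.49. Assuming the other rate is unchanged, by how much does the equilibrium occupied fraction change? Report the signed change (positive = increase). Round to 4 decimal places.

0.2242

Balance m(1−p*) = e·p* gives m = e·p*/(1−p*) = 0.74×0.39000/0.61000 = 0.47311.
New p* = m/(m+e) = 1.17804/(1.17804+0.74000) = 0.61419.
Δp* = 0.61419 − 0.39000 = +0.22419.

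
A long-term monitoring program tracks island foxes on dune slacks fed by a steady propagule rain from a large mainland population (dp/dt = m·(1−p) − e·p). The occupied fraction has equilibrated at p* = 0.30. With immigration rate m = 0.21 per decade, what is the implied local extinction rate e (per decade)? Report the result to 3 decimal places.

At equilibrium m(1−p*) = e·p*, so e = m(1−p*)/p*.
e = 0.21 × 0.7000 / 0.30 = 0.4900.

0.490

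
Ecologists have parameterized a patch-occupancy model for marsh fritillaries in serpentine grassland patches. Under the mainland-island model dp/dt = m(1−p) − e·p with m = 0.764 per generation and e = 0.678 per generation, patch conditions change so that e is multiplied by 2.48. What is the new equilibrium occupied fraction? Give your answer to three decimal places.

Before: p* = 0.764/(0.764+0.678) = 0.5298.
After: m = 0.764, e = 1.68144; p* = 0.764/2.4454 = 0.3124.

0.312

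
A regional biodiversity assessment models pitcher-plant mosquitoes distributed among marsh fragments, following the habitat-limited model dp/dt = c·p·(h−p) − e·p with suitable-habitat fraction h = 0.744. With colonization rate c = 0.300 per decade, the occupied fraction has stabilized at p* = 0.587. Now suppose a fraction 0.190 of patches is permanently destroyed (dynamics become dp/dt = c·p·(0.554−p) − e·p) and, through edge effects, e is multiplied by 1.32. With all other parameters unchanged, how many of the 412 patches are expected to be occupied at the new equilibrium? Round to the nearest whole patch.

143

Balance c(h−p*) = e gives e = 0.300×(0.744 − 0.58700) = 0.04710.
New p* = 0.554 − e/c = 0.554 − 0.06217/0.30000 = 0.34677.
Expected occupied = 412 × 0.34677 = 142.87 ≈ 143.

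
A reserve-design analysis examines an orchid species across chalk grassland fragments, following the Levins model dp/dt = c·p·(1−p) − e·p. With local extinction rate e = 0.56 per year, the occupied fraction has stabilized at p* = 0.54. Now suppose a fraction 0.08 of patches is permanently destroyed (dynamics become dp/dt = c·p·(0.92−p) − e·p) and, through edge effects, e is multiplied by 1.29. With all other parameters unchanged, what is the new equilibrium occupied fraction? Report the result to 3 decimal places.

Balance c(1−p*) = e gives c = e/(1 − 0.54000) = 0.56/0.46000 = 1.21739.
New p* = 0.92 − e/c = 0.92 − 0.72240/1.21739 = 0.32660.

0.327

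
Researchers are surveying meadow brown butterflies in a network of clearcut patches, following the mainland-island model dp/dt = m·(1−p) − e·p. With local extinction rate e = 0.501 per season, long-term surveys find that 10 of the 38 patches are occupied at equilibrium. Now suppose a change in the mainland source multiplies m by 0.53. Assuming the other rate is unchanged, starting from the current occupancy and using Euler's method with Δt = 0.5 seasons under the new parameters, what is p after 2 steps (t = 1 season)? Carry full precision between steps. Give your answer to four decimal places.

Observed p* = 10/38 = 0.26316.
Balance m(1−p*) = e·p* gives m = e·p*/(1−p*) = 0.501×0.26316/0.73684 = 0.17893.
Starting from p₀ = 0.26316; update p ← p + (dp/dt)·Δt with the new parameters.
step 1: Δp = -0.03098, p = 0.23217
step 2: Δp = -0.02175, p = 0.21042

0.2104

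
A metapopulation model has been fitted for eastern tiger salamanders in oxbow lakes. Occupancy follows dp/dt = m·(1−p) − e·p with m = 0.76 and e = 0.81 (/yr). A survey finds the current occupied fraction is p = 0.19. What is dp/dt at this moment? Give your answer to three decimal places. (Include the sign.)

Colonization term: m·(1−p) = 0.76×0.8100 = 0.61560.
Extinction term: e·p = 0.15390.
dp/dt = 0.61560 − 0.15390 = 0.46170.

0.462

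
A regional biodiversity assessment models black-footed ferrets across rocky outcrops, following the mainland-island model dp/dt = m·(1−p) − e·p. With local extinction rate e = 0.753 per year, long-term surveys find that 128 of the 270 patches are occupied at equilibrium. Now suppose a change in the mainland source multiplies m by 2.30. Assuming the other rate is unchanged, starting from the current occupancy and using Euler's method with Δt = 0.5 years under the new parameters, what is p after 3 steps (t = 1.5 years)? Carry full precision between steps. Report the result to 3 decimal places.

Observed p* = 128/270 = 0.47407.
Balance m(1−p*) = e·p* gives m = e·p*/(1−p*) = 0.753×0.47407/0.52593 = 0.67876.
Starting from p₀ = 0.47407; update p ← p + (dp/dt)·Δt with the new parameters.
t = 0.5: p = 0.47407 + (+0.23204) = 0.70611
t = 1: p = 0.70611 + (-0.03645) = 0.66966
t = 1.5: p = 0.66966 + (+0.00572) = 0.67539

0.675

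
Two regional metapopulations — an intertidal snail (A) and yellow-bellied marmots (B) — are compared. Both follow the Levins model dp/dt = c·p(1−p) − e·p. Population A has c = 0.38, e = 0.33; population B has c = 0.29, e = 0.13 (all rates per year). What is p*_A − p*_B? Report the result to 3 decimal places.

-0.420

A: p*_A = 1 − 0.33/0.38 = 0.1316.
B: p*_B = 1 − 0.13/0.29 = 0.5517.
p*_A − p*_B = 0.1316 − 0.5517 = -0.4201.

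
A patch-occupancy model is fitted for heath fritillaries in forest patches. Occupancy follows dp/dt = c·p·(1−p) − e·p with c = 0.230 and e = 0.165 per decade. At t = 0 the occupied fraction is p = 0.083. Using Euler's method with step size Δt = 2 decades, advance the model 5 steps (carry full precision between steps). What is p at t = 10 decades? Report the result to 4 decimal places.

Update rule: p ← p + [c·p·(1−p) − e·p]·Δt with Δt = 2.
p: 0.08300 → 0.09062  (Δp = +0.00762)
p: 0.09062 → 0.09862  (Δp = +0.00800)
p: 0.09862 → 0.10697  (Δp = +0.00835)
p: 0.10697 → 0.11561  (Δp = +0.00864)
p: 0.11561 → 0.12449  (Δp = +0.00888)

0.1245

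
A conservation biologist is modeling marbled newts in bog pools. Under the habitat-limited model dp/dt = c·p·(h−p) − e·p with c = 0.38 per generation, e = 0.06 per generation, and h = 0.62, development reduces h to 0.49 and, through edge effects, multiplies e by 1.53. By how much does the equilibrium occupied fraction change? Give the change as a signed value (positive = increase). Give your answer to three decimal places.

Before: p* = h − e/c = 0.62 − 0.06/0.38 = 0.62 − 0.1579 = 0.4621.
After: c = 0.38, e = 0.0918, h = 0.49; p* = 0.49 − 0.0918/0.38 = 0.2484.
Δp* = 0.2484 − 0.4621 = -0.2137.

-0.214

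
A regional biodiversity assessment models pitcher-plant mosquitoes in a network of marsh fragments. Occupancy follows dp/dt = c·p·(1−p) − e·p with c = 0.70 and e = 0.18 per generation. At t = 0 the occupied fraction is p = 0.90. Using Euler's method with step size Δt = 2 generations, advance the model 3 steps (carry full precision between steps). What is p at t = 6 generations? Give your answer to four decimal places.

0.7429

Update rule: p ← p + [c·p·(1−p) − e·p]·Δt with Δt = 2.
t = 2: p = 0.90000 + (-0.19800) = 0.70200
t = 4: p = 0.70200 + (+0.04015) = 0.74215
t = 6: p = 0.74215 + (+0.00073) = 0.74288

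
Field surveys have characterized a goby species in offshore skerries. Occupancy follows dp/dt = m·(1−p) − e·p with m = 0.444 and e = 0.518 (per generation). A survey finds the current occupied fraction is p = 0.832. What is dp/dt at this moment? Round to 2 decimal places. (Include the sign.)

Colonization term: m·(1−p) = 0.444×0.1680 = 0.07459.
Extinction term: e·p = 0.43098.
dp/dt = 0.07459 − 0.43098 = -0.35638.

-0.36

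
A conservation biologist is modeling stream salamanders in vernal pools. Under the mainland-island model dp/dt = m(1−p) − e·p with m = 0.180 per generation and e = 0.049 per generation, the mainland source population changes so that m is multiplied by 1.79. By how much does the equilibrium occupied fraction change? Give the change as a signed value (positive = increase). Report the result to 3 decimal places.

Before: p* = 0.180/(0.180+0.049) = 0.7860.
After: m = 0.3222, e = 0.049; p* = 0.3222/0.3712 = 0.8680.
Δp* = 0.8680 − 0.7860 = +0.0820.

0.082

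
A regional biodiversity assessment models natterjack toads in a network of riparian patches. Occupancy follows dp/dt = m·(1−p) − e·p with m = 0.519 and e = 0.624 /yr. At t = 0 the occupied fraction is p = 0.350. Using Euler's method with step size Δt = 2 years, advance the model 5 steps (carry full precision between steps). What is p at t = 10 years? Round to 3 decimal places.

0.820

Update rule: p ← p + [m·(1−p) − e·p]·Δt with Δt = 2.
t = 2: p = 0.35000 + (+0.23790) = 0.58790
t = 4: p = 0.58790 + (-0.30594) = 0.28196
t = 6: p = 0.28196 + (+0.39344) = 0.67540
t = 8: p = 0.67540 + (-0.50596) = 0.16944
t = 10: p = 0.16944 + (+0.65067) = 0.82010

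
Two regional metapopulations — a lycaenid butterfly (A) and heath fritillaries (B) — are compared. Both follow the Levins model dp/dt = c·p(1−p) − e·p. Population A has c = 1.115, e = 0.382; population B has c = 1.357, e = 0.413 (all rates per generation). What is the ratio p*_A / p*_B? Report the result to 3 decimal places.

A: p*_A = 1 − 0.382/1.115 = 0.6574.
B: p*_B = 1 − 0.413/1.357 = 0.6957.
p*_A / p*_B = 0.6574/0.6957 = 0.9450.

0.945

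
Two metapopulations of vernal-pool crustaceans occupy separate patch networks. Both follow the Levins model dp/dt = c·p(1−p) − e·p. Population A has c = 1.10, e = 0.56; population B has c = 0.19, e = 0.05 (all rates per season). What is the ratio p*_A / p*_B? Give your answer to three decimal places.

0.666

A: p*_A = 1 − 0.56/1.10 = 0.4909.
B: p*_B = 1 − 0.05/0.19 = 0.7368.
p*_A / p*_B = 0.4909/0.7368 = 0.6662.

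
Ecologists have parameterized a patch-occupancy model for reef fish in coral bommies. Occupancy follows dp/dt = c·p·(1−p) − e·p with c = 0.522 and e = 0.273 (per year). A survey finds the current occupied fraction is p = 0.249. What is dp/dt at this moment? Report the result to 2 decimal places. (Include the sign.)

Colonization term: c·p·(1−p) = 0.522×0.249×0.7510 = 0.09761.
Extinction term: e·p = 0.06798.
dp/dt = 0.09761 − 0.06798 = 0.02964.

0.03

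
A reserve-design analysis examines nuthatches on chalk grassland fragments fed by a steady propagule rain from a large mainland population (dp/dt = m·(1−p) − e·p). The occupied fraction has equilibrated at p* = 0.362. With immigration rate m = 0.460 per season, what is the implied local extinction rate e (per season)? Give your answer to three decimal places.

0.811

At equilibrium m(1−p*) = e·p*, so e = m(1−p*)/p*.
e = 0.460 × 0.6380 / 0.362 = 0.8107.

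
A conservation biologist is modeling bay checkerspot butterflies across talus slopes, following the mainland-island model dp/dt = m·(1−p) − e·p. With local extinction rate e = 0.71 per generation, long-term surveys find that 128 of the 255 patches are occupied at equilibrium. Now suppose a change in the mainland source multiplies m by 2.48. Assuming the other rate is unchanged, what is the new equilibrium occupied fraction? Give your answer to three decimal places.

Observed p* = 128/255 = 0.50196.
Balance m(1−p*) = e·p* gives m = e·p*/(1−p*) = 0.71×0.50196/0.49804 = 0.71559.
New p* = m/(m+e) = 1.77466/(1.77466+0.71000) = 0.71425.

0.714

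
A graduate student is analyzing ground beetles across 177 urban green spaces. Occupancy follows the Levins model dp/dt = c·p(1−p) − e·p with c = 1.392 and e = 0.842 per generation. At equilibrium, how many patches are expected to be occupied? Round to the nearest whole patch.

p* = 1 − e/c = 1 − 0.842/1.392 = 0.3951.
Expected occupied patches = N × p* = 177 × 0.3951 = 69.94 ≈ 70.

70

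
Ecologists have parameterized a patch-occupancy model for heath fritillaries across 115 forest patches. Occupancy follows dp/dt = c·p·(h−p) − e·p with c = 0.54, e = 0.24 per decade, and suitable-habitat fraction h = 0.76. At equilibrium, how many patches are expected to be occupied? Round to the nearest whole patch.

36

p* = h − e/c = 0.76 − 0.4444 = 0.3156.
Expected occupied patches = N × p* = 115 × 0.3156 = 36.29 ≈ 36.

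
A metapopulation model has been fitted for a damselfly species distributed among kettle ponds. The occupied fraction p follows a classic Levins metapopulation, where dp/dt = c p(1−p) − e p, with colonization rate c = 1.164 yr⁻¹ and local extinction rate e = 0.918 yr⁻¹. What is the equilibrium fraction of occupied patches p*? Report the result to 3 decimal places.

Setting dp/dt = 0 and dividing through by p* gives c·(1−p*) = e.
So p* = 1 − e/c = 1 − 0.918/1.164 = 1 − 0.7887 = 0.2113.

0.211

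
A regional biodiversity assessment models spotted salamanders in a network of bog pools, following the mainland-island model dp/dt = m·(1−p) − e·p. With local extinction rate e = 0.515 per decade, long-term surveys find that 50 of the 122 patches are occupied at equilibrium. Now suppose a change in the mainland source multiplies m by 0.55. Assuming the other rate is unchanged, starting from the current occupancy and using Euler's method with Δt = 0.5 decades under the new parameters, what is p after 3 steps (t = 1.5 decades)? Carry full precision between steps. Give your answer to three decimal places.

Observed p* = 50/122 = 0.40984.
Balance m(1−p*) = e·p* gives m = e·p*/(1−p*) = 0.515×0.40984/0.59016 = 0.35764.
Starting from p₀ = 0.40984; update p ← p + (dp/dt)·Δt with the new parameters.
  1  |  dp/dt·Δt = -0.047490  |  p_1 = 0.362346
  2  |  dp/dt·Δt = -0.030590  |  p_2 = 0.331756
  3  |  dp/dt·Δt = -0.019705  |  p_3 = 0.312051

0.312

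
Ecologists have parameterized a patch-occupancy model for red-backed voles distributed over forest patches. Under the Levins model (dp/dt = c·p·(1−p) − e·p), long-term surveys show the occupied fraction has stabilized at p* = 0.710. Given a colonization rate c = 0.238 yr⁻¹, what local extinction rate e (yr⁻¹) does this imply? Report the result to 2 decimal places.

0.07

At equilibrium c(1−p*) = e.
e = 0.238 × (1 − 0.710) = 0.238 × 0.2900 = 0.0690.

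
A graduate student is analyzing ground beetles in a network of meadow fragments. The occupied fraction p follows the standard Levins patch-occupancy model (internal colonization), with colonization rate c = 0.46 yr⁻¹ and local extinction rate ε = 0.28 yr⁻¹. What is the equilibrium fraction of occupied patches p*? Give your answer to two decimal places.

Setting dp/dt = 0 and dividing through by p* gives c·(1−p*) = ε.
So p* = 1 − ε/c = 1 − 0.28/0.46 = 1 − 0.6087 = 0.3913.

0.39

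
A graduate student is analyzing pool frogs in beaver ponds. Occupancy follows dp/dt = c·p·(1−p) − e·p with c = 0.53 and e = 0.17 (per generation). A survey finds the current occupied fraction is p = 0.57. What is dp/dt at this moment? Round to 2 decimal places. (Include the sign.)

Colonization term: c·p·(1−p) = 0.53×0.57×0.4300 = 0.12990.
Extinction term: e·p = 0.09690.
dp/dt = 0.12990 − 0.09690 = 0.03300.

0.03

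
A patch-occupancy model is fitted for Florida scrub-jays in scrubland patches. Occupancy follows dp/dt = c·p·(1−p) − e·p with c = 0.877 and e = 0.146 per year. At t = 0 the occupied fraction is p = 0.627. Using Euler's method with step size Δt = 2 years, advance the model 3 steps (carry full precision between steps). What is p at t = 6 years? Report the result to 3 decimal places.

0.838

Update rule: p ← p + [c·p·(1−p) − e·p]·Δt with Δt = 2.
step 1: Δp = +0.22713, p = 0.85413
step 2: Δp = -0.03087, p = 0.82326
step 3: Δp = +0.01482, p = 0.83808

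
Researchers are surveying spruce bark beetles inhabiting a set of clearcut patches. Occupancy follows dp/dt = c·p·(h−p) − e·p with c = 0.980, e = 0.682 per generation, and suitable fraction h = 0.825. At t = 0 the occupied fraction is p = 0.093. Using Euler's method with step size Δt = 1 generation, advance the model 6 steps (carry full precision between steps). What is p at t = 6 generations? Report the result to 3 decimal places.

Update rule: p ← p + [c·p·(h−p) − e·p]·Δt with Δt = 1.
  1  |  dp/dt·Δt = +0.003288  |  p_1 = 0.096288
  2  |  dp/dt·Δt = +0.003094  |  p_2 = 0.099383
  3  |  dp/dt·Δt = +0.002893  |  p_3 = 0.102275
  4  |  dp/dt·Δt = +0.002687  |  p_4 = 0.104962
  5  |  dp/dt·Δt = +0.002481  |  p_5 = 0.107443
  6  |  dp/dt·Δt = +0.002278  |  p_6 = 0.109722

0.110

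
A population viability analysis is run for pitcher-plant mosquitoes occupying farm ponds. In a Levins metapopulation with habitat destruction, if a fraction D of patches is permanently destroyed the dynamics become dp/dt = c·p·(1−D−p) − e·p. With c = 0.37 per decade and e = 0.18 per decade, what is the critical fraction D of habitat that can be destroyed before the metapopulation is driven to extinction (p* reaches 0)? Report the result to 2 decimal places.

0.51

The nontrivial equilibrium is p* = (1−D) − e/c; extinction occurs when this hits zero.
So D_crit = 1 − e/c = 1 − 0.18/0.37 = 1 − 0.4865 = 0.5135.
Note this equals the original equilibrium occupancy — the Levins extinction-debt result.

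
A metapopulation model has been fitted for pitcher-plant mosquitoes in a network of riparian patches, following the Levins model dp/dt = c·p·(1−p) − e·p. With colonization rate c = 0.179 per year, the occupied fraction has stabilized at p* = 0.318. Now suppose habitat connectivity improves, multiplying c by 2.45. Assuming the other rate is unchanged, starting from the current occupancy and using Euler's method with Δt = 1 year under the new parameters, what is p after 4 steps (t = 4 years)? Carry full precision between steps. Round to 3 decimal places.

Balance c(1−p*) = e gives e = 0.179×(1 − 0.31800) = 0.12208.
Starting from p₀ = 0.31800; update p ← p + (dp/dt)·Δt with the new parameters.
  1  |  dp/dt·Δt = +0.056290  |  p_1 = 0.374290
  2  |  dp/dt·Δt = +0.057015  |  p_2 = 0.431305
  3  |  dp/dt·Δt = +0.054915  |  p_3 = 0.486220
  4  |  dp/dt·Δt = +0.050197  |  p_4 = 0.536417

0.536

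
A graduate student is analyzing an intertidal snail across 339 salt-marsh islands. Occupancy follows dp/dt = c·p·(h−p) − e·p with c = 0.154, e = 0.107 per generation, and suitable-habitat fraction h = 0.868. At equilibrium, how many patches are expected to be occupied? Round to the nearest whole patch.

p* = h − e/c = 0.868 − 0.6948 = 0.1732.
Expected occupied patches = N × p* = 339 × 0.1732 = 58.71 ≈ 59.

59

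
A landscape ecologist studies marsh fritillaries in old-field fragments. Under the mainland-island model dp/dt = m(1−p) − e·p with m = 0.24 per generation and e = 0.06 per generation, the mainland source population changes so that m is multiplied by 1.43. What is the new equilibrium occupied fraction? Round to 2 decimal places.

0.85

Before: p* = 0.24/(0.24+0.06) = 0.8000.
After: m = 0.3432, e = 0.06; p* = 0.3432/0.4032 = 0.8512.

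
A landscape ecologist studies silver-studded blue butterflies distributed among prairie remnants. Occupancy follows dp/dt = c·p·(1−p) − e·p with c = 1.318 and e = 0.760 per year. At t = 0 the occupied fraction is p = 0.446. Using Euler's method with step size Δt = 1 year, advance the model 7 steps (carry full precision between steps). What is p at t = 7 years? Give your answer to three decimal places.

Update rule: p ← p + [c·p·(1−p) − e·p]·Δt with Δt = 1.
p: 0.44600 → 0.43270  (Δp = -0.01330)
p: 0.43270 → 0.42738  (Δp = -0.00532)
p: 0.42738 → 0.42512  (Δp = -0.00226)
p: 0.42512 → 0.42414  (Δp = -0.00098)
p: 0.42414 → 0.42371  (Δp = -0.00043)
p: 0.42371 → 0.42352  (Δp = -0.00019)
p: 0.42352 → 0.42343  (Δp = -0.00008)

0.423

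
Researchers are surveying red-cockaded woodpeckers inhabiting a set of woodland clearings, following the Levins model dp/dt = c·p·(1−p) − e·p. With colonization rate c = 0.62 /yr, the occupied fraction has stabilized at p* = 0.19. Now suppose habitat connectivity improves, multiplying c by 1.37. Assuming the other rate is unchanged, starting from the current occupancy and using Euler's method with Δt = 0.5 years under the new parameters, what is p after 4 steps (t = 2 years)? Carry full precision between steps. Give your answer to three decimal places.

0.260

Balance c(1−p*) = e gives e = 0.62×(1 − 0.19000) = 0.50220.
Starting from p₀ = 0.19000; update p ← p + (dp/dt)·Δt with the new parameters.
step 1: Δp = +0.01765, p = 0.20765
step 2: Δp = +0.01774, p = 0.22539
step 3: Δp = +0.01755, p = 0.24294
step 4: Δp = +0.01711, p = 0.26005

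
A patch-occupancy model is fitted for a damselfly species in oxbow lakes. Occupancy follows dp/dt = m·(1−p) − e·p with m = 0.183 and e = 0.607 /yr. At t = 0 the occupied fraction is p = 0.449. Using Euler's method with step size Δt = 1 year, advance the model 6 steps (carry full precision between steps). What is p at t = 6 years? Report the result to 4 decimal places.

Update rule: p ← p + [m·(1−p) − e·p]·Δt with Δt = 1.
step 1: Δp = -0.17171, p = 0.27729
step 2: Δp = -0.03606, p = 0.24123
step 3: Δp = -0.00757, p = 0.23366
step 4: Δp = -0.00159, p = 0.23207
step 5: Δp = -0.00033, p = 0.23173
step 6: Δp = -0.00007, p = 0.23166

0.2317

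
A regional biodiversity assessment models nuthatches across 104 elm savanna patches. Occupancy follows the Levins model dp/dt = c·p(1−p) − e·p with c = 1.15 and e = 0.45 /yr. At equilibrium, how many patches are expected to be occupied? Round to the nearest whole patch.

63

p* = 1 − e/c = 1 − 0.45/1.15 = 0.6087.
Expected occupied patches = N × p* = 104 × 0.6087 = 63.30 ≈ 63.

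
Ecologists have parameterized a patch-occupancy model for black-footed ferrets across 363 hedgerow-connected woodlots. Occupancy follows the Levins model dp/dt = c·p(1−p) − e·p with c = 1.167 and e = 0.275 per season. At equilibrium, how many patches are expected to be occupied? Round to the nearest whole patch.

p* = 1 − e/c = 1 − 0.275/1.167 = 0.7644.
Expected occupied patches = N × p* = 363 × 0.7644 = 277.46 ≈ 277.

277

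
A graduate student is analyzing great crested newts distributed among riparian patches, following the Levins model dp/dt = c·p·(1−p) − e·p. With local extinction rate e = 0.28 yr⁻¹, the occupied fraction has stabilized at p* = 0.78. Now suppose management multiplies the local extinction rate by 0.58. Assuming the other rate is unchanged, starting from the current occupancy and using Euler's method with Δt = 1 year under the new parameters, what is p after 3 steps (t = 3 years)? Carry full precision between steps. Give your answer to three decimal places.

0.872

Balance c(1−p*) = e gives c = e/(1 − 0.78000) = 0.28/0.22000 = 1.27273.
Starting from p₀ = 0.78000; update p ← p + (dp/dt)·Δt with the new parameters.
step 1: Δp = +0.09173, p = 0.87173
step 2: Δp = +0.00075, p = 0.87247
step 3: Δp = -0.00008, p = 0.87239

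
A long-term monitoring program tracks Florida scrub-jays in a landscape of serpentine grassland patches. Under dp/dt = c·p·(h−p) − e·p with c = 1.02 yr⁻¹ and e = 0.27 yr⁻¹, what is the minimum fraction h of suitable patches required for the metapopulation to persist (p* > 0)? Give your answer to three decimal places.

0.265

p* = h − e/c is positive only when h > e/c.
h_min = e/c = 0.27/1.02 = 0.2647.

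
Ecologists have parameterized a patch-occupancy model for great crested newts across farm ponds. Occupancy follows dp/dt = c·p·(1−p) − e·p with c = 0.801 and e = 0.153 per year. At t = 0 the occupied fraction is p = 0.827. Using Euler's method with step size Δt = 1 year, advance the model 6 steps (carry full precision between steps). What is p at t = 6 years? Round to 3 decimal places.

0.809

Update rule: p ← p + [c·p·(1−p) − e·p]·Δt with Δt = 1.
  1  |  dp/dt·Δt = -0.011931  |  p_1 = 0.815069
  2  |  dp/dt·Δt = -0.003970  |  p_2 = 0.811099
  3  |  dp/dt·Δt = -0.001371  |  p_3 = 0.809728
  4  |  dp/dt·Δt = -0.000480  |  p_4 = 0.809249
  5  |  dp/dt·Δt = -0.000168  |  p_5 = 0.809080
  6  |  dp/dt·Δt = -0.000059  |  p_6 = 0.809021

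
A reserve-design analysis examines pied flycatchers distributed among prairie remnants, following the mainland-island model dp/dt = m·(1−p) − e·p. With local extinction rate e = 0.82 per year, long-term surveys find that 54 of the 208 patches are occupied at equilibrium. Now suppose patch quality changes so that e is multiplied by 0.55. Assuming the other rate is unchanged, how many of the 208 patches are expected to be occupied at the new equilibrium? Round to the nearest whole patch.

Observed p* = 54/208 = 0.25962.
Balance m(1−p*) = e·p* gives m = e·p*/(1−p*) = 0.82×0.25962/0.74038 = 0.28754.
New p* = m/(m+e) = 0.28754/(0.28754+0.45100) = 0.38934.
Expected occupied = 208 × 0.38934 = 80.98 ≈ 81.

81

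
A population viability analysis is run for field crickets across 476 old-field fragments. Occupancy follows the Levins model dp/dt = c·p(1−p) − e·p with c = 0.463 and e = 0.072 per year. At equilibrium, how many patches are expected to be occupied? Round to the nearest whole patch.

402

p* = 1 − e/c = 1 − 0.072/0.463 = 0.8445.
Expected occupied patches = N × p* = 476 × 0.8445 = 401.98 ≈ 402.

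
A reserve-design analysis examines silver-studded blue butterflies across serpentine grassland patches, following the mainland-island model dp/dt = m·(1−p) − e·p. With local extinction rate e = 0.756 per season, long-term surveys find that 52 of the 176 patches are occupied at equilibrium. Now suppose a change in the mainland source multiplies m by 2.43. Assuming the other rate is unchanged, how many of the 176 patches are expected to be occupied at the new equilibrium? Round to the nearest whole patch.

89

Observed p* = 52/176 = 0.29545.
Balance m(1−p*) = e·p* gives m = e·p*/(1−p*) = 0.756×0.29545/0.70455 = 0.31703.
New p* = m/(m+e) = 0.77038/(0.77038+0.75600) = 0.50471.
Expected occupied = 176 × 0.50471 = 88.83 ≈ 89.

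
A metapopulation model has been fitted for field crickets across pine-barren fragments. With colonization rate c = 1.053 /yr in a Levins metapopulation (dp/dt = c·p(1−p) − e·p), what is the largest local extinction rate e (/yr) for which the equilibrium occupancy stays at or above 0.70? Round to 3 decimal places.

0.316

1 − e/c ≥ 0.70 ⇒ e ≤ c(1 − 0.70) = 1.053 × 0.3000.
e_max = 0.3159.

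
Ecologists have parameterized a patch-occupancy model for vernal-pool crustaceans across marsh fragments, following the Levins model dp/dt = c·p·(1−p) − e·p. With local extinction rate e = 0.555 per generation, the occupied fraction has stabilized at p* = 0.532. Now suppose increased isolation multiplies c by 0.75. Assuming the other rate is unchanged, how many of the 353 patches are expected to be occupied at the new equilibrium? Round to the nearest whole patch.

Balance c(1−p*) = e gives c = e/(1 − 0.53200) = 0.555/0.46800 = 1.18590.
New p* = 1 − e/c = 1 − 0.55500/0.88942 = 0.37600.
Expected occupied = 353 × 0.37600 = 132.73 ≈ 133.

133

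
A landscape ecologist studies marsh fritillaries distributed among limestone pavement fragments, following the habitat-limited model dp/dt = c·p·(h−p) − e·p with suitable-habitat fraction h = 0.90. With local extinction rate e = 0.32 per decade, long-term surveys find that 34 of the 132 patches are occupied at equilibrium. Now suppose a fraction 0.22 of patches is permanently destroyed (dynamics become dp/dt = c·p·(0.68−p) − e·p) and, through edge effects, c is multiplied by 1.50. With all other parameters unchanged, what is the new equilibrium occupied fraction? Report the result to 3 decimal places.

0.252

Observed p* = 34/132 = 0.25758.
Balance c(h−p*) = e gives c = e/(0.9 − 0.25758) = 0.32/0.64242 = 0.49812.
New p* = 0.68 − e/c = 0.68 − 0.32000/0.74718 = 0.25172.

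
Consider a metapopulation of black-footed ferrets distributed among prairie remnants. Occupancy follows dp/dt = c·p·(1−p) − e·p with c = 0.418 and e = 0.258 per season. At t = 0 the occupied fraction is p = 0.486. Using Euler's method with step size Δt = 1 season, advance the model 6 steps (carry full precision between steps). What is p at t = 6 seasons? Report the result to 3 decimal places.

Update rule: p ← p + [c·p·(1−p) − e·p]·Δt with Δt = 1.
  1  |  dp/dt·Δt = -0.020970  |  p_1 = 0.465030
  2  |  dp/dt·Δt = -0.015989  |  p_2 = 0.449041
  3  |  dp/dt·Δt = -0.012438  |  p_3 = 0.436603
  4  |  dp/dt·Δt = -0.009824  |  p_4 = 0.426779
  5  |  dp/dt·Δt = -0.007850  |  p_5 = 0.418929
  6  |  dp/dt·Δt = -0.006331  |  p_6 = 0.412598

0.413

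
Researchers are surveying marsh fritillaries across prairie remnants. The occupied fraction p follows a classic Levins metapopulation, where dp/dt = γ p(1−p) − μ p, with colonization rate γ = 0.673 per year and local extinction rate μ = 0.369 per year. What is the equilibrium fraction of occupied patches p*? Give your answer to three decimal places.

At equilibrium, colonization balances extinction: γ·p*·(1−p*) = μ·p*.
So p* = 1 − μ/γ = 1 − 0.369/0.673 = 1 − 0.5483 = 0.4517.

0.452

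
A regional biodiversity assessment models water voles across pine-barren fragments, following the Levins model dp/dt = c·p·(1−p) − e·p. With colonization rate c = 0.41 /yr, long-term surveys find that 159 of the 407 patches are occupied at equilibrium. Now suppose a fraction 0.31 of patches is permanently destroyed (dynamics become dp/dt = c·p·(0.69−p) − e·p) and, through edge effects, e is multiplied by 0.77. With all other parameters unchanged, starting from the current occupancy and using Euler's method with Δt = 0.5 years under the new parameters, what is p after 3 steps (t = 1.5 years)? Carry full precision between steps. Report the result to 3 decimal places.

0.354

Observed p* = 159/407 = 0.39066.
Balance c(1−p*) = e gives e = 0.41×(1 − 0.39066) = 0.24983.
Starting from p₀ = 0.39066; update p ← p + (dp/dt)·Δt with the new parameters.
  1  |  dp/dt·Δt = -0.013603  |  p_1 = 0.377061
  2  |  dp/dt·Δt = -0.012078  |  p_2 = 0.364983
  3  |  dp/dt·Δt = -0.010787  |  p_3 = 0.354196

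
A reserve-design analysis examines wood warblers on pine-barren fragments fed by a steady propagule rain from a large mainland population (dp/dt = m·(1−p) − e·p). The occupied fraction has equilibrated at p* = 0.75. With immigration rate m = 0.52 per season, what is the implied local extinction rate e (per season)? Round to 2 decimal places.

At equilibrium m(1−p*) = e·p*, so e = m(1−p*)/p*.
e = 0.52 × 0.2500 / 0.75 = 0.1733.

0.17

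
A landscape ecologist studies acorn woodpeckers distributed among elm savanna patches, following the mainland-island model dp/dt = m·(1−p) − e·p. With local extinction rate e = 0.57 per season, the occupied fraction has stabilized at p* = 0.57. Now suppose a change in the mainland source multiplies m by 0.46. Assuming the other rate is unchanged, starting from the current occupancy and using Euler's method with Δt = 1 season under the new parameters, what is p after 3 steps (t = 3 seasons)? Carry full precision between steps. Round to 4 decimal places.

0.3789

Balance m(1−p*) = e·p* gives m = e·p*/(1−p*) = 0.57×0.57000/0.43000 = 0.75558.
Starting from p₀ = 0.57000; update p ← p + (dp/dt)·Δt with the new parameters.
t = 1: p = 0.57000 + (-0.17545) = 0.39455
t = 2: p = 0.39455 + (-0.01446) = 0.38009
t = 3: p = 0.38009 + (-0.00119) = 0.37890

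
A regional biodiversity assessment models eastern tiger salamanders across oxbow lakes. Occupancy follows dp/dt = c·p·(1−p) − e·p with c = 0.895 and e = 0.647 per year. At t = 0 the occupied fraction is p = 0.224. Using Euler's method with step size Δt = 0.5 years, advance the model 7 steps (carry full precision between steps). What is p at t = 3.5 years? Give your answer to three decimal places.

Update rule: p ← p + [c·p·(1−p) − e·p]·Δt with Δt = 0.5.
step 1: Δp = +0.00532, p = 0.22932
step 2: Δp = +0.00490, p = 0.23422
step 3: Δp = +0.00449, p = 0.23872
step 4: Δp = +0.00410, p = 0.24282
step 5: Δp = +0.00372, p = 0.24654
step 6: Δp = +0.00337, p = 0.24991
step 7: Δp = +0.00304, p = 0.25295

0.253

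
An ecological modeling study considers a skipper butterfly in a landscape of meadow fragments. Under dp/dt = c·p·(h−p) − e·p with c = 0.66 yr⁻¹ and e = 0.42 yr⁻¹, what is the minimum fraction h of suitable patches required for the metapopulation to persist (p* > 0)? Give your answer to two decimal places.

0.64

p* = h − e/c is positive only when h > e/c.
h_min = e/c = 0.42/0.66 = 0.6364.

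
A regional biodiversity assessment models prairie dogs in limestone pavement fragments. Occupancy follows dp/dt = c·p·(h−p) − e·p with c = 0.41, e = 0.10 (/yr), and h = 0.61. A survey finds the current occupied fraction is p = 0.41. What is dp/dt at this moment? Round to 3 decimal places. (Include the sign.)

-0.007

Colonization term: c·p·(h−p) = 0.41×0.41×0.2000 = 0.03362.
Extinction term: e·p = 0.04100.
dp/dt = 0.03362 − 0.04100 = -0.00738.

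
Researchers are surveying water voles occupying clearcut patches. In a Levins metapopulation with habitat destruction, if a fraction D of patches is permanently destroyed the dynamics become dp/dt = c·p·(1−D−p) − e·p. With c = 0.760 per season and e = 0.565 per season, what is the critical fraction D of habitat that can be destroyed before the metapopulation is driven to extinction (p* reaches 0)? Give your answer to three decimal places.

The nontrivial equilibrium is p* = (1−D) − e/c; extinction occurs when this hits zero.
So D_crit = 1 − e/c = 1 − 0.565/0.760 = 1 − 0.7434 = 0.2566.
Note this equals the original equilibrium occupancy — the Levins extinction-debt result.

0.257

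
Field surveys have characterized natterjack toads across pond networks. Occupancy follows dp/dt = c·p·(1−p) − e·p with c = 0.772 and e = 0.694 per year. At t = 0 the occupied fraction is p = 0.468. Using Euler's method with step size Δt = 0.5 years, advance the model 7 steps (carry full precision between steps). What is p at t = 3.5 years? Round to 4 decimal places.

Update rule: p ← p + [c·p·(1−p) − e·p]·Δt with Δt = 0.5.
p: 0.46800 → 0.40171  (Δp = -0.06629)
p: 0.40171 → 0.35509  (Δp = -0.04662)
p: 0.35509 → 0.32027  (Δp = -0.03482)
p: 0.32027 → 0.29316  (Δp = -0.02710)
p: 0.29316 → 0.27142  (Δp = -0.02174)
p: 0.27142 → 0.25357  (Δp = -0.01785)
p: 0.25357 → 0.23864  (Δp = -0.01493)

0.2386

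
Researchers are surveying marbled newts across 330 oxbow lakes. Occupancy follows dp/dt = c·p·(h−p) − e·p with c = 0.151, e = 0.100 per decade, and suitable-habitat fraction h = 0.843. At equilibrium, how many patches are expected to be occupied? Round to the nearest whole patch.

60

p* = h − e/c = 0.843 − 0.6623 = 0.1807.
Expected occupied patches = N × p* = 330 × 0.1807 = 59.65 ≈ 60.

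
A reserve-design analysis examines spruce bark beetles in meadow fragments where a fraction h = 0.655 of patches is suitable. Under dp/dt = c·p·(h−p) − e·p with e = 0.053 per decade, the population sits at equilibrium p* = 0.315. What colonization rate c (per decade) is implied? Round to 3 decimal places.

At equilibrium c(h−p*) = e, so c = e/(h−p*).
c = 0.053/(0.655 − 0.315) = 0.053/0.3400 = 0.1559.

0.156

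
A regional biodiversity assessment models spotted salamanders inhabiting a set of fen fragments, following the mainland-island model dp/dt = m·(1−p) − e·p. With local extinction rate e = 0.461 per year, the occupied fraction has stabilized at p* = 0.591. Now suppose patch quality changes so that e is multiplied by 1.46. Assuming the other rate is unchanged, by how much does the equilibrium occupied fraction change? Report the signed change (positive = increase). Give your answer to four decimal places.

-0.0936

Balance m(1−p*) = e·p* gives m = e·p*/(1−p*) = 0.461×0.59100/0.40900 = 0.66614.
New p* = m/(m+e) = 0.66614/(0.66614+0.67306) = 0.49742.
Δp* = 0.49742 − 0.59100 = -0.09358.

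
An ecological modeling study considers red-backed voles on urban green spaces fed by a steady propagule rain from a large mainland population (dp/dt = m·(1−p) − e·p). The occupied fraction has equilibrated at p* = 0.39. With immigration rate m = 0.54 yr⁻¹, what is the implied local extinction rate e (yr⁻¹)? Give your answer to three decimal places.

0.845

At equilibrium m(1−p*) = e·p*, so e = m(1−p*)/p*.
e = 0.54 × 0.6100 / 0.39 = 0.8446.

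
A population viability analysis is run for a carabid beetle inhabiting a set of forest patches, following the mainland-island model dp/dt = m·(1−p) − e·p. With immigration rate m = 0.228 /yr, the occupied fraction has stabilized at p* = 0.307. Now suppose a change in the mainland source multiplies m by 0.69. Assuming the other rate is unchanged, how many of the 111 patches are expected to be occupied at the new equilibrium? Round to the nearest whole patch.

26

Balance m(1−p*) = e·p* gives e = m(1−p*)/p* = 0.228×0.69300/0.30700 = 0.51467.
New p* = m/(m+e) = 0.15732/(0.15732+0.51467) = 0.23411.
Expected occupied = 111 × 0.23411 = 25.99 ≈ 26.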